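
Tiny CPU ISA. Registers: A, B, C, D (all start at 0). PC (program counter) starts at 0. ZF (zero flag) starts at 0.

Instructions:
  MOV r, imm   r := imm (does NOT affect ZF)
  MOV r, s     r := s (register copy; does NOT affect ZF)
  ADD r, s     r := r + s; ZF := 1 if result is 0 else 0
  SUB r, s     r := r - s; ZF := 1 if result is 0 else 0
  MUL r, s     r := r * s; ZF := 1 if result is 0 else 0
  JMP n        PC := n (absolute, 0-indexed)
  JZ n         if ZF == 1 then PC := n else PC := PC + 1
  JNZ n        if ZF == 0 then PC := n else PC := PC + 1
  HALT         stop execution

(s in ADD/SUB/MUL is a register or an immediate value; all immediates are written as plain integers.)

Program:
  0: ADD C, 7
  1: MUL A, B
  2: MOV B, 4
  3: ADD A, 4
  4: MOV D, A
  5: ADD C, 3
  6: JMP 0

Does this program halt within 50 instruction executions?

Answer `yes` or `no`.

Answer: no

Derivation:
Step 1: PC=0 exec 'ADD C, 7'. After: A=0 B=0 C=7 D=0 ZF=0 PC=1
Step 2: PC=1 exec 'MUL A, B'. After: A=0 B=0 C=7 D=0 ZF=1 PC=2
Step 3: PC=2 exec 'MOV B, 4'. After: A=0 B=4 C=7 D=0 ZF=1 PC=3
Step 4: PC=3 exec 'ADD A, 4'. After: A=4 B=4 C=7 D=0 ZF=0 PC=4
Step 5: PC=4 exec 'MOV D, A'. After: A=4 B=4 C=7 D=4 ZF=0 PC=5
Step 6: PC=5 exec 'ADD C, 3'. After: A=4 B=4 C=10 D=4 ZF=0 PC=6
Step 7: PC=6 exec 'JMP 0'. After: A=4 B=4 C=10 D=4 ZF=0 PC=0
Step 8: PC=0 exec 'ADD C, 7'. After: A=4 B=4 C=17 D=4 ZF=0 PC=1
Step 9: PC=1 exec 'MUL A, B'. After: A=16 B=4 C=17 D=4 ZF=0 PC=2
Step 10: PC=2 exec 'MOV B, 4'. After: A=16 B=4 C=17 D=4 ZF=0 PC=3
Step 11: PC=3 exec 'ADD A, 4'. After: A=20 B=4 C=17 D=4 ZF=0 PC=4
Step 12: PC=4 exec 'MOV D, A'. After: A=20 B=4 C=17 D=20 ZF=0 PC=5
Step 13: PC=5 exec 'ADD C, 3'. After: A=20 B=4 C=20 D=20 ZF=0 PC=6
Step 14: PC=6 exec 'JMP 0'. After: A=20 B=4 C=20 D=20 ZF=0 PC=0
Step 15: PC=0 exec 'ADD C, 7'. After: A=20 B=4 C=27 D=20 ZF=0 PC=1
After 50 steps: not halted. PC revisits the same instructions with no path to HALT; will never halt.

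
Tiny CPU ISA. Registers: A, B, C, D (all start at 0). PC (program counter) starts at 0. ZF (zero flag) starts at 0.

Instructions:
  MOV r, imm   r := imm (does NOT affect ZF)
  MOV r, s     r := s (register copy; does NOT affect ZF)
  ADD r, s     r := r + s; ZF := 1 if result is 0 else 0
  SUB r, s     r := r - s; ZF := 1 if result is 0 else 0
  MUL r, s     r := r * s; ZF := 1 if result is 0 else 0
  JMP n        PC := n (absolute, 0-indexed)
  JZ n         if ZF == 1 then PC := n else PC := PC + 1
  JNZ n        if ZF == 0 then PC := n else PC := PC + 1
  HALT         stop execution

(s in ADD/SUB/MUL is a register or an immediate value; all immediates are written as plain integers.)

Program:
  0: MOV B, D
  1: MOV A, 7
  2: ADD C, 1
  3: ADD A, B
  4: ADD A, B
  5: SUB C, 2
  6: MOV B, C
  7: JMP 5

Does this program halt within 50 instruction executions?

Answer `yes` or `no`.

Step 1: PC=0 exec 'MOV B, D'. After: A=0 B=0 C=0 D=0 ZF=0 PC=1
Step 2: PC=1 exec 'MOV A, 7'. After: A=7 B=0 C=0 D=0 ZF=0 PC=2
Step 3: PC=2 exec 'ADD C, 1'. After: A=7 B=0 C=1 D=0 ZF=0 PC=3
Step 4: PC=3 exec 'ADD A, B'. After: A=7 B=0 C=1 D=0 ZF=0 PC=4
Step 5: PC=4 exec 'ADD A, B'. After: A=7 B=0 C=1 D=0 ZF=0 PC=5
Step 6: PC=5 exec 'SUB C, 2'. After: A=7 B=0 C=-1 D=0 ZF=0 PC=6
Step 7: PC=6 exec 'MOV B, C'. After: A=7 B=-1 C=-1 D=0 ZF=0 PC=7
Step 8: PC=7 exec 'JMP 5'. After: A=7 B=-1 C=-1 D=0 ZF=0 PC=5
Step 9: PC=5 exec 'SUB C, 2'. After: A=7 B=-1 C=-3 D=0 ZF=0 PC=6
Step 10: PC=6 exec 'MOV B, C'. After: A=7 B=-3 C=-3 D=0 ZF=0 PC=7
Step 11: PC=7 exec 'JMP 5'. After: A=7 B=-3 C=-3 D=0 ZF=0 PC=5
Step 12: PC=5 exec 'SUB C, 2'. After: A=7 B=-3 C=-5 D=0 ZF=0 PC=6
Step 13: PC=6 exec 'MOV B, C'. After: A=7 B=-5 C=-5 D=0 ZF=0 PC=7
Step 14: PC=7 exec 'JMP 5'. After: A=7 B=-5 C=-5 D=0 ZF=0 PC=5
Step 15: PC=5 exec 'SUB C, 2'. After: A=7 B=-5 C=-7 D=0 ZF=0 PC=6
After 50 steps: not halted. PC revisits the same instructions with no path to HALT; will never halt.

Answer: no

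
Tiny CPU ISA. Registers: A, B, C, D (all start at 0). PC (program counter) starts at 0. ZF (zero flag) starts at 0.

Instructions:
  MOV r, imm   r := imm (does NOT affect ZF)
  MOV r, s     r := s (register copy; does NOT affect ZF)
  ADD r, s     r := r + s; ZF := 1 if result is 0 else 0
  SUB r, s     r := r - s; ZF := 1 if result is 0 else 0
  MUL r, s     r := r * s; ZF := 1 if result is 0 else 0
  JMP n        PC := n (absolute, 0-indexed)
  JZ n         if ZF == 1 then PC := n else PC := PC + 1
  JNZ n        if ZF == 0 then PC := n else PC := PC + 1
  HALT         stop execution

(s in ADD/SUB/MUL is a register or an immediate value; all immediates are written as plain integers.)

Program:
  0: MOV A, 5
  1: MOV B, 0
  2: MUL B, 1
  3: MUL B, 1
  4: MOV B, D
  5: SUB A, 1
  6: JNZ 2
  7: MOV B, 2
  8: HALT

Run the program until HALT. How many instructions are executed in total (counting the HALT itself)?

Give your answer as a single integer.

Step 1: PC=0 exec 'MOV A, 5'. After: A=5 B=0 C=0 D=0 ZF=0 PC=1
Step 2: PC=1 exec 'MOV B, 0'. After: A=5 B=0 C=0 D=0 ZF=0 PC=2
Step 3: PC=2 exec 'MUL B, 1'. After: A=5 B=0 C=0 D=0 ZF=1 PC=3
Step 4: PC=3 exec 'MUL B, 1'. After: A=5 B=0 C=0 D=0 ZF=1 PC=4
Step 5: PC=4 exec 'MOV B, D'. After: A=5 B=0 C=0 D=0 ZF=1 PC=5
Step 6: PC=5 exec 'SUB A, 1'. After: A=4 B=0 C=0 D=0 ZF=0 PC=6
Step 7: PC=6 exec 'JNZ 2'. After: A=4 B=0 C=0 D=0 ZF=0 PC=2
Step 8: PC=2 exec 'MUL B, 1'. After: A=4 B=0 C=0 D=0 ZF=1 PC=3
Step 9: PC=3 exec 'MUL B, 1'. After: A=4 B=0 C=0 D=0 ZF=1 PC=4
Step 10: PC=4 exec 'MOV B, D'. After: A=4 B=0 C=0 D=0 ZF=1 PC=5
Step 11: PC=5 exec 'SUB A, 1'. After: A=3 B=0 C=0 D=0 ZF=0 PC=6
Step 12: PC=6 exec 'JNZ 2'. After: A=3 B=0 C=0 D=0 ZF=0 PC=2
Step 13: PC=2 exec 'MUL B, 1'. After: A=3 B=0 C=0 D=0 ZF=1 PC=3
Step 14: PC=3 exec 'MUL B, 1'. After: A=3 B=0 C=0 D=0 ZF=1 PC=4
Step 15: PC=4 exec 'MOV B, D'. After: A=3 B=0 C=0 D=0 ZF=1 PC=5
Step 16: PC=5 exec 'SUB A, 1'. After: A=2 B=0 C=0 D=0 ZF=0 PC=6
Step 17: PC=6 exec 'JNZ 2'. After: A=2 B=0 C=0 D=0 ZF=0 PC=2
Step 18: PC=2 exec 'MUL B, 1'. After: A=2 B=0 C=0 D=0 ZF=1 PC=3
Step 19: PC=3 exec 'MUL B, 1'. After: A=2 B=0 C=0 D=0 ZF=1 PC=4
Step 20: PC=4 exec 'MOV B, D'. After: A=2 B=0 C=0 D=0 ZF=1 PC=5
Step 21: PC=5 exec 'SUB A, 1'. After: A=1 B=0 C=0 D=0 ZF=0 PC=6
Step 22: PC=6 exec 'JNZ 2'. After: A=1 B=0 C=0 D=0 ZF=0 PC=2
Step 23: PC=2 exec 'MUL B, 1'. After: A=1 B=0 C=0 D=0 ZF=1 PC=3
Step 24: PC=3 exec 'MUL B, 1'. After: A=1 B=0 C=0 D=0 ZF=1 PC=4
Step 25: PC=4 exec 'MOV B, D'. After: A=1 B=0 C=0 D=0 ZF=1 PC=5
Step 26: PC=5 exec 'SUB A, 1'. After: A=0 B=0 C=0 D=0 ZF=1 PC=6
Step 27: PC=6 exec 'JNZ 2'. After: A=0 B=0 C=0 D=0 ZF=1 PC=7
Step 28: PC=7 exec 'MOV B, 2'. After: A=0 B=2 C=0 D=0 ZF=1 PC=8
Step 29: PC=8 exec 'HALT'. After: A=0 B=2 C=0 D=0 ZF=1 PC=8 HALTED
Total instructions executed: 29

Answer: 29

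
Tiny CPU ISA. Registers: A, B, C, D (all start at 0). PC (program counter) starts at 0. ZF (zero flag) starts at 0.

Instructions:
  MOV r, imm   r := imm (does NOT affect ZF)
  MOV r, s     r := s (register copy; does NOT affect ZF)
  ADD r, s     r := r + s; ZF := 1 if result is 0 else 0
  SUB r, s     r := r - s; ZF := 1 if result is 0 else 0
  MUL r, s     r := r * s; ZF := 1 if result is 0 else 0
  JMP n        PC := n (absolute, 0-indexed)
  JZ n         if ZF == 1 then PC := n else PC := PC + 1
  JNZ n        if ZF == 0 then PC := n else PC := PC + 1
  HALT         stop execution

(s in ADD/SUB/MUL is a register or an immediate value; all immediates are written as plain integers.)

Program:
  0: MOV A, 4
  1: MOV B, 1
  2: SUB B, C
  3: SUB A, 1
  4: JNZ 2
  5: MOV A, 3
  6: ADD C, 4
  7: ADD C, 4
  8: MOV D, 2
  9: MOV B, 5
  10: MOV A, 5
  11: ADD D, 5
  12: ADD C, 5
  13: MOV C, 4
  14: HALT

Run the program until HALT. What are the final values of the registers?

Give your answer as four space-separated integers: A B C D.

Step 1: PC=0 exec 'MOV A, 4'. After: A=4 B=0 C=0 D=0 ZF=0 PC=1
Step 2: PC=1 exec 'MOV B, 1'. After: A=4 B=1 C=0 D=0 ZF=0 PC=2
Step 3: PC=2 exec 'SUB B, C'. After: A=4 B=1 C=0 D=0 ZF=0 PC=3
Step 4: PC=3 exec 'SUB A, 1'. After: A=3 B=1 C=0 D=0 ZF=0 PC=4
Step 5: PC=4 exec 'JNZ 2'. After: A=3 B=1 C=0 D=0 ZF=0 PC=2
Step 6: PC=2 exec 'SUB B, C'. After: A=3 B=1 C=0 D=0 ZF=0 PC=3
Step 7: PC=3 exec 'SUB A, 1'. After: A=2 B=1 C=0 D=0 ZF=0 PC=4
Step 8: PC=4 exec 'JNZ 2'. After: A=2 B=1 C=0 D=0 ZF=0 PC=2
Step 9: PC=2 exec 'SUB B, C'. After: A=2 B=1 C=0 D=0 ZF=0 PC=3
Step 10: PC=3 exec 'SUB A, 1'. After: A=1 B=1 C=0 D=0 ZF=0 PC=4
Step 11: PC=4 exec 'JNZ 2'. After: A=1 B=1 C=0 D=0 ZF=0 PC=2
Step 12: PC=2 exec 'SUB B, C'. After: A=1 B=1 C=0 D=0 ZF=0 PC=3
Step 13: PC=3 exec 'SUB A, 1'. After: A=0 B=1 C=0 D=0 ZF=1 PC=4
Step 14: PC=4 exec 'JNZ 2'. After: A=0 B=1 C=0 D=0 ZF=1 PC=5
Step 15: PC=5 exec 'MOV A, 3'. After: A=3 B=1 C=0 D=0 ZF=1 PC=6
Step 16: PC=6 exec 'ADD C, 4'. After: A=3 B=1 C=4 D=0 ZF=0 PC=7
Step 17: PC=7 exec 'ADD C, 4'. After: A=3 B=1 C=8 D=0 ZF=0 PC=8
Step 18: PC=8 exec 'MOV D, 2'. After: A=3 B=1 C=8 D=2 ZF=0 PC=9
Step 19: PC=9 exec 'MOV B, 5'. After: A=3 B=5 C=8 D=2 ZF=0 PC=10
Step 20: PC=10 exec 'MOV A, 5'. After: A=5 B=5 C=8 D=2 ZF=0 PC=11
Step 21: PC=11 exec 'ADD D, 5'. After: A=5 B=5 C=8 D=7 ZF=0 PC=12
Step 22: PC=12 exec 'ADD C, 5'. After: A=5 B=5 C=13 D=7 ZF=0 PC=13
Step 23: PC=13 exec 'MOV C, 4'. After: A=5 B=5 C=4 D=7 ZF=0 PC=14
Step 24: PC=14 exec 'HALT'. After: A=5 B=5 C=4 D=7 ZF=0 PC=14 HALTED

Answer: 5 5 4 7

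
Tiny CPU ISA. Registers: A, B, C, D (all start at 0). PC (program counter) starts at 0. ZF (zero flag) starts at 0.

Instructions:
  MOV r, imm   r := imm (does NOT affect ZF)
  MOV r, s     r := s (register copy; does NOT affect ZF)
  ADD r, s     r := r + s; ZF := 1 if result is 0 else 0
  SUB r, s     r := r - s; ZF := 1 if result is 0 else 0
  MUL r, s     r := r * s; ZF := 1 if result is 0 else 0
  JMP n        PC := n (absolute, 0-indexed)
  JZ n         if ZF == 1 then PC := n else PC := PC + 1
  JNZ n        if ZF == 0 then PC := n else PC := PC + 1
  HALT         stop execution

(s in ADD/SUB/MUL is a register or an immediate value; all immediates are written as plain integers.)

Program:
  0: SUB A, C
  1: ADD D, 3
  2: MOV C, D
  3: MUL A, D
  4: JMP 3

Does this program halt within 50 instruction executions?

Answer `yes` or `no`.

Step 1: PC=0 exec 'SUB A, C'. After: A=0 B=0 C=0 D=0 ZF=1 PC=1
Step 2: PC=1 exec 'ADD D, 3'. After: A=0 B=0 C=0 D=3 ZF=0 PC=2
Step 3: PC=2 exec 'MOV C, D'. After: A=0 B=0 C=3 D=3 ZF=0 PC=3
Step 4: PC=3 exec 'MUL A, D'. After: A=0 B=0 C=3 D=3 ZF=1 PC=4
Step 5: PC=4 exec 'JMP 3'. After: A=0 B=0 C=3 D=3 ZF=1 PC=3
Step 6: PC=3 exec 'MUL A, D'. After: A=0 B=0 C=3 D=3 ZF=1 PC=4
State after step 6 equals state after step 4: the program is in a cycle of length 2 and will never halt.

Answer: no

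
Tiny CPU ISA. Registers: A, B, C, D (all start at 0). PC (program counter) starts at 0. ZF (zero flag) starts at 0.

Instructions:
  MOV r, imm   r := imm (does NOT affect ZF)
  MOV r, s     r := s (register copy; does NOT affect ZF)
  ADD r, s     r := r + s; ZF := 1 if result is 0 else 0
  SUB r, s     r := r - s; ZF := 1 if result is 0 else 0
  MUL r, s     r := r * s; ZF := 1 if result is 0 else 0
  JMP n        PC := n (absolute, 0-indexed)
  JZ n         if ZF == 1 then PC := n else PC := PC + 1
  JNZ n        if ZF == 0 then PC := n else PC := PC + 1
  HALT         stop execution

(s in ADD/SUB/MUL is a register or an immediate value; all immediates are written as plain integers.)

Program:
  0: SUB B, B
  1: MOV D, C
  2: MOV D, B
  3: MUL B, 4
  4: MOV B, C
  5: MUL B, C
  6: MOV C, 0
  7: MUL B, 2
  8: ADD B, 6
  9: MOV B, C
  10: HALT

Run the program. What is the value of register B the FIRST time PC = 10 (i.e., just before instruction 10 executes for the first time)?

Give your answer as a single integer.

Step 1: PC=0 exec 'SUB B, B'. After: A=0 B=0 C=0 D=0 ZF=1 PC=1
Step 2: PC=1 exec 'MOV D, C'. After: A=0 B=0 C=0 D=0 ZF=1 PC=2
Step 3: PC=2 exec 'MOV D, B'. After: A=0 B=0 C=0 D=0 ZF=1 PC=3
Step 4: PC=3 exec 'MUL B, 4'. After: A=0 B=0 C=0 D=0 ZF=1 PC=4
Step 5: PC=4 exec 'MOV B, C'. After: A=0 B=0 C=0 D=0 ZF=1 PC=5
Step 6: PC=5 exec 'MUL B, C'. After: A=0 B=0 C=0 D=0 ZF=1 PC=6
Step 7: PC=6 exec 'MOV C, 0'. After: A=0 B=0 C=0 D=0 ZF=1 PC=7
Step 8: PC=7 exec 'MUL B, 2'. After: A=0 B=0 C=0 D=0 ZF=1 PC=8
Step 9: PC=8 exec 'ADD B, 6'. After: A=0 B=6 C=0 D=0 ZF=0 PC=9
Step 10: PC=9 exec 'MOV B, C'. After: A=0 B=0 C=0 D=0 ZF=0 PC=10
First time PC=10: B=0

0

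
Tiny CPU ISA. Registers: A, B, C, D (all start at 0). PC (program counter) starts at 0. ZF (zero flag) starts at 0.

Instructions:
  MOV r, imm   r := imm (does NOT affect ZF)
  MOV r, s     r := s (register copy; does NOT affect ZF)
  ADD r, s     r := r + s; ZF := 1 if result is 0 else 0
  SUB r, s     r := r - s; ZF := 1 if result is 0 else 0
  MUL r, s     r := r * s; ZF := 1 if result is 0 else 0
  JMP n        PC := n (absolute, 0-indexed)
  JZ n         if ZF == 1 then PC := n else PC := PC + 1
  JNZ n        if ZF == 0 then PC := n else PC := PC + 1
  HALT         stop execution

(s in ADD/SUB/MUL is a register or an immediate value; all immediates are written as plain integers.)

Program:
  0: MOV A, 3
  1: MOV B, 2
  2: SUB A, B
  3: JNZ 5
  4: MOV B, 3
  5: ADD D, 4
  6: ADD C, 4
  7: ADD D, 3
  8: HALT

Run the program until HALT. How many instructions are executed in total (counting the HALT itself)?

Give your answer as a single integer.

Step 1: PC=0 exec 'MOV A, 3'. After: A=3 B=0 C=0 D=0 ZF=0 PC=1
Step 2: PC=1 exec 'MOV B, 2'. After: A=3 B=2 C=0 D=0 ZF=0 PC=2
Step 3: PC=2 exec 'SUB A, B'. After: A=1 B=2 C=0 D=0 ZF=0 PC=3
Step 4: PC=3 exec 'JNZ 5'. After: A=1 B=2 C=0 D=0 ZF=0 PC=5
Step 5: PC=5 exec 'ADD D, 4'. After: A=1 B=2 C=0 D=4 ZF=0 PC=6
Step 6: PC=6 exec 'ADD C, 4'. After: A=1 B=2 C=4 D=4 ZF=0 PC=7
Step 7: PC=7 exec 'ADD D, 3'. After: A=1 B=2 C=4 D=7 ZF=0 PC=8
Step 8: PC=8 exec 'HALT'. After: A=1 B=2 C=4 D=7 ZF=0 PC=8 HALTED
Total instructions executed: 8

Answer: 8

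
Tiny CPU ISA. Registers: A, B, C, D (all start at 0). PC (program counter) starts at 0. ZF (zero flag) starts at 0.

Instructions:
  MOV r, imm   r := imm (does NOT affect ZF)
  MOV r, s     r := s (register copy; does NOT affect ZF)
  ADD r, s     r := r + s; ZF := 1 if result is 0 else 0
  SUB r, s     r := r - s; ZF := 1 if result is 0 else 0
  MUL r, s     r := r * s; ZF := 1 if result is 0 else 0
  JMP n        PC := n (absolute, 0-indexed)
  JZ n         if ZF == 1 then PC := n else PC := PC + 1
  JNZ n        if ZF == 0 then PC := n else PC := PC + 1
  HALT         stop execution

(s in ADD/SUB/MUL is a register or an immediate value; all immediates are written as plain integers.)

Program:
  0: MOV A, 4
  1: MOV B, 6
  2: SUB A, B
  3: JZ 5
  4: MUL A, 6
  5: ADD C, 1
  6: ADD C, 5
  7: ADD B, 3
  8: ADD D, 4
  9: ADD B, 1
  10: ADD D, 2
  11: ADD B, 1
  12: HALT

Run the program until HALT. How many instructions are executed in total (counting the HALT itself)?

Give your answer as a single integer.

Answer: 13

Derivation:
Step 1: PC=0 exec 'MOV A, 4'. After: A=4 B=0 C=0 D=0 ZF=0 PC=1
Step 2: PC=1 exec 'MOV B, 6'. After: A=4 B=6 C=0 D=0 ZF=0 PC=2
Step 3: PC=2 exec 'SUB A, B'. After: A=-2 B=6 C=0 D=0 ZF=0 PC=3
Step 4: PC=3 exec 'JZ 5'. After: A=-2 B=6 C=0 D=0 ZF=0 PC=4
Step 5: PC=4 exec 'MUL A, 6'. After: A=-12 B=6 C=0 D=0 ZF=0 PC=5
Step 6: PC=5 exec 'ADD C, 1'. After: A=-12 B=6 C=1 D=0 ZF=0 PC=6
Step 7: PC=6 exec 'ADD C, 5'. After: A=-12 B=6 C=6 D=0 ZF=0 PC=7
Step 8: PC=7 exec 'ADD B, 3'. After: A=-12 B=9 C=6 D=0 ZF=0 PC=8
Step 9: PC=8 exec 'ADD D, 4'. After: A=-12 B=9 C=6 D=4 ZF=0 PC=9
Step 10: PC=9 exec 'ADD B, 1'. After: A=-12 B=10 C=6 D=4 ZF=0 PC=10
Step 11: PC=10 exec 'ADD D, 2'. After: A=-12 B=10 C=6 D=6 ZF=0 PC=11
Step 12: PC=11 exec 'ADD B, 1'. After: A=-12 B=11 C=6 D=6 ZF=0 PC=12
Step 13: PC=12 exec 'HALT'. After: A=-12 B=11 C=6 D=6 ZF=0 PC=12 HALTED
Total instructions executed: 13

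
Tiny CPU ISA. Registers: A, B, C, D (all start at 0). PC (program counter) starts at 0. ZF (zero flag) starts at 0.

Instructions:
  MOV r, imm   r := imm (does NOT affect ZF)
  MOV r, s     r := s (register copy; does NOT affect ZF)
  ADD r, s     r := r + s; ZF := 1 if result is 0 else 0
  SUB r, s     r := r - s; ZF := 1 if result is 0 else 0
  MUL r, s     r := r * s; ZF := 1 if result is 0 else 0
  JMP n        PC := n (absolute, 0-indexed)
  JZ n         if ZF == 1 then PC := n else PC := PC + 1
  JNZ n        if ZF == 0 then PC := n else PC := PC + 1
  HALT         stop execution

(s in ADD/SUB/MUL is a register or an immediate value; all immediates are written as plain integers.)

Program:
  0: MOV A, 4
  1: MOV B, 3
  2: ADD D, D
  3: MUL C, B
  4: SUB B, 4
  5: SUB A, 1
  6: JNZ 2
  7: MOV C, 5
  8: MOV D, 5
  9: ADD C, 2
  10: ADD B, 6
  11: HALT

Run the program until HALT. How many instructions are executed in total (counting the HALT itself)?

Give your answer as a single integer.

Step 1: PC=0 exec 'MOV A, 4'. After: A=4 B=0 C=0 D=0 ZF=0 PC=1
Step 2: PC=1 exec 'MOV B, 3'. After: A=4 B=3 C=0 D=0 ZF=0 PC=2
Step 3: PC=2 exec 'ADD D, D'. After: A=4 B=3 C=0 D=0 ZF=1 PC=3
Step 4: PC=3 exec 'MUL C, B'. After: A=4 B=3 C=0 D=0 ZF=1 PC=4
Step 5: PC=4 exec 'SUB B, 4'. After: A=4 B=-1 C=0 D=0 ZF=0 PC=5
Step 6: PC=5 exec 'SUB A, 1'. After: A=3 B=-1 C=0 D=0 ZF=0 PC=6
Step 7: PC=6 exec 'JNZ 2'. After: A=3 B=-1 C=0 D=0 ZF=0 PC=2
Step 8: PC=2 exec 'ADD D, D'. After: A=3 B=-1 C=0 D=0 ZF=1 PC=3
Step 9: PC=3 exec 'MUL C, B'. After: A=3 B=-1 C=0 D=0 ZF=1 PC=4
Step 10: PC=4 exec 'SUB B, 4'. After: A=3 B=-5 C=0 D=0 ZF=0 PC=5
Step 11: PC=5 exec 'SUB A, 1'. After: A=2 B=-5 C=0 D=0 ZF=0 PC=6
Step 12: PC=6 exec 'JNZ 2'. After: A=2 B=-5 C=0 D=0 ZF=0 PC=2
Step 13: PC=2 exec 'ADD D, D'. After: A=2 B=-5 C=0 D=0 ZF=1 PC=3
Step 14: PC=3 exec 'MUL C, B'. After: A=2 B=-5 C=0 D=0 ZF=1 PC=4
Step 15: PC=4 exec 'SUB B, 4'. After: A=2 B=-9 C=0 D=0 ZF=0 PC=5
Step 16: PC=5 exec 'SUB A, 1'. After: A=1 B=-9 C=0 D=0 ZF=0 PC=6
Step 17: PC=6 exec 'JNZ 2'. After: A=1 B=-9 C=0 D=0 ZF=0 PC=2
Step 18: PC=2 exec 'ADD D, D'. After: A=1 B=-9 C=0 D=0 ZF=1 PC=3
Step 19: PC=3 exec 'MUL C, B'. After: A=1 B=-9 C=0 D=0 ZF=1 PC=4
Step 20: PC=4 exec 'SUB B, 4'. After: A=1 B=-13 C=0 D=0 ZF=0 PC=5
Step 21: PC=5 exec 'SUB A, 1'. After: A=0 B=-13 C=0 D=0 ZF=1 PC=6
Step 22: PC=6 exec 'JNZ 2'. After: A=0 B=-13 C=0 D=0 ZF=1 PC=7
Step 23: PC=7 exec 'MOV C, 5'. After: A=0 B=-13 C=5 D=0 ZF=1 PC=8
Step 24: PC=8 exec 'MOV D, 5'. After: A=0 B=-13 C=5 D=5 ZF=1 PC=9
Step 25: PC=9 exec 'ADD C, 2'. After: A=0 B=-13 C=7 D=5 ZF=0 PC=10
Step 26: PC=10 exec 'ADD B, 6'. After: A=0 B=-7 C=7 D=5 ZF=0 PC=11
Step 27: PC=11 exec 'HALT'. After: A=0 B=-7 C=7 D=5 ZF=0 PC=11 HALTED
Total instructions executed: 27

Answer: 27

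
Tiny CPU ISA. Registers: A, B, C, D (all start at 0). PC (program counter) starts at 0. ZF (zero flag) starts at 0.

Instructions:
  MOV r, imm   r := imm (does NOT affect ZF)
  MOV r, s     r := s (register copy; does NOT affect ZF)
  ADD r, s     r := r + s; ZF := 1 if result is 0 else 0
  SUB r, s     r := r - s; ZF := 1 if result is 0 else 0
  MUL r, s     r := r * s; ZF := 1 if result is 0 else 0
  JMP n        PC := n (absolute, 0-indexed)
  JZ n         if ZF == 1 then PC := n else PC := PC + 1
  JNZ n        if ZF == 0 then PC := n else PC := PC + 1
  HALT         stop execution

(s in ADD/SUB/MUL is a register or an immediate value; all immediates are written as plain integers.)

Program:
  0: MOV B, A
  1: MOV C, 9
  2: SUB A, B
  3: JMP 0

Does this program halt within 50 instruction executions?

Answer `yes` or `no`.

Answer: no

Derivation:
Step 1: PC=0 exec 'MOV B, A'. After: A=0 B=0 C=0 D=0 ZF=0 PC=1
Step 2: PC=1 exec 'MOV C, 9'. After: A=0 B=0 C=9 D=0 ZF=0 PC=2
Step 3: PC=2 exec 'SUB A, B'. After: A=0 B=0 C=9 D=0 ZF=1 PC=3
Step 4: PC=3 exec 'JMP 0'. After: A=0 B=0 C=9 D=0 ZF=1 PC=0
Step 5: PC=0 exec 'MOV B, A'. After: A=0 B=0 C=9 D=0 ZF=1 PC=1
Step 6: PC=1 exec 'MOV C, 9'. After: A=0 B=0 C=9 D=0 ZF=1 PC=2
Step 7: PC=2 exec 'SUB A, B'. After: A=0 B=0 C=9 D=0 ZF=1 PC=3
State after step 7 equals state after step 3: the program is in a cycle of length 4 and will never halt.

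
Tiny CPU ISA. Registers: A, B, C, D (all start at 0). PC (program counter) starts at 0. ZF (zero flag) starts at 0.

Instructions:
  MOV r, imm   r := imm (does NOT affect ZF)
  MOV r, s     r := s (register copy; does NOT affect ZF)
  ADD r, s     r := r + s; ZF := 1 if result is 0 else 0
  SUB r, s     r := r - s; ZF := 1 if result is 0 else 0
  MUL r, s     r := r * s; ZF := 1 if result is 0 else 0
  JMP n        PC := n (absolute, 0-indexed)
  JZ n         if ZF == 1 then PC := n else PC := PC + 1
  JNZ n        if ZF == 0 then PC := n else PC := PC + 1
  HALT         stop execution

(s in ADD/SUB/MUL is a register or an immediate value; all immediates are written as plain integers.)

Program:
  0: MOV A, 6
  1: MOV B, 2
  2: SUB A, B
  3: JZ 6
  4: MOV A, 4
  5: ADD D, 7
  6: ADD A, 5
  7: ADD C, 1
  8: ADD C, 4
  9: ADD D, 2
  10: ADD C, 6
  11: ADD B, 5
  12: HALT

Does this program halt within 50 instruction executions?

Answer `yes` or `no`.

Step 1: PC=0 exec 'MOV A, 6'. After: A=6 B=0 C=0 D=0 ZF=0 PC=1
Step 2: PC=1 exec 'MOV B, 2'. After: A=6 B=2 C=0 D=0 ZF=0 PC=2
Step 3: PC=2 exec 'SUB A, B'. After: A=4 B=2 C=0 D=0 ZF=0 PC=3
Step 4: PC=3 exec 'JZ 6'. After: A=4 B=2 C=0 D=0 ZF=0 PC=4
Step 5: PC=4 exec 'MOV A, 4'. After: A=4 B=2 C=0 D=0 ZF=0 PC=5
Step 6: PC=5 exec 'ADD D, 7'. After: A=4 B=2 C=0 D=7 ZF=0 PC=6
Step 7: PC=6 exec 'ADD A, 5'. After: A=9 B=2 C=0 D=7 ZF=0 PC=7
Step 8: PC=7 exec 'ADD C, 1'. After: A=9 B=2 C=1 D=7 ZF=0 PC=8
Step 9: PC=8 exec 'ADD C, 4'. After: A=9 B=2 C=5 D=7 ZF=0 PC=9
Step 10: PC=9 exec 'ADD D, 2'. After: A=9 B=2 C=5 D=9 ZF=0 PC=10
Step 11: PC=10 exec 'ADD C, 6'. After: A=9 B=2 C=11 D=9 ZF=0 PC=11
Step 12: PC=11 exec 'ADD B, 5'. After: A=9 B=7 C=11 D=9 ZF=0 PC=12
Step 13: PC=12 exec 'HALT'. After: A=9 B=7 C=11 D=9 ZF=0 PC=12 HALTED

Answer: yes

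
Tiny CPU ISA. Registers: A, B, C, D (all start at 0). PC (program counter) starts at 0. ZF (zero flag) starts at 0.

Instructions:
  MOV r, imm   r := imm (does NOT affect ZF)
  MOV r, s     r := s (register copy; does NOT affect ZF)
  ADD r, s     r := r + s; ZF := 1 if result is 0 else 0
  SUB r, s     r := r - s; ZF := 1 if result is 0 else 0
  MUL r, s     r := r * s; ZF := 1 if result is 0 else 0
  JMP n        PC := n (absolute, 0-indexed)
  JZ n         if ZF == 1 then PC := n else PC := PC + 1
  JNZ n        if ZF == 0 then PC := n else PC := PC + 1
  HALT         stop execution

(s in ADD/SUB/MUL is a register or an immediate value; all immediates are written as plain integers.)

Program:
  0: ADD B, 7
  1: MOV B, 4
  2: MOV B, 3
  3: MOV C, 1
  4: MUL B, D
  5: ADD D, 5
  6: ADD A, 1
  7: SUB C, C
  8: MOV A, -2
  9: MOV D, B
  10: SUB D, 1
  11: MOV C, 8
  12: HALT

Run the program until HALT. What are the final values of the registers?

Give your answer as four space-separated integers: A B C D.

Step 1: PC=0 exec 'ADD B, 7'. After: A=0 B=7 C=0 D=0 ZF=0 PC=1
Step 2: PC=1 exec 'MOV B, 4'. After: A=0 B=4 C=0 D=0 ZF=0 PC=2
Step 3: PC=2 exec 'MOV B, 3'. After: A=0 B=3 C=0 D=0 ZF=0 PC=3
Step 4: PC=3 exec 'MOV C, 1'. After: A=0 B=3 C=1 D=0 ZF=0 PC=4
Step 5: PC=4 exec 'MUL B, D'. After: A=0 B=0 C=1 D=0 ZF=1 PC=5
Step 6: PC=5 exec 'ADD D, 5'. After: A=0 B=0 C=1 D=5 ZF=0 PC=6
Step 7: PC=6 exec 'ADD A, 1'. After: A=1 B=0 C=1 D=5 ZF=0 PC=7
Step 8: PC=7 exec 'SUB C, C'. After: A=1 B=0 C=0 D=5 ZF=1 PC=8
Step 9: PC=8 exec 'MOV A, -2'. After: A=-2 B=0 C=0 D=5 ZF=1 PC=9
Step 10: PC=9 exec 'MOV D, B'. After: A=-2 B=0 C=0 D=0 ZF=1 PC=10
Step 11: PC=10 exec 'SUB D, 1'. After: A=-2 B=0 C=0 D=-1 ZF=0 PC=11
Step 12: PC=11 exec 'MOV C, 8'. After: A=-2 B=0 C=8 D=-1 ZF=0 PC=12
Step 13: PC=12 exec 'HALT'. After: A=-2 B=0 C=8 D=-1 ZF=0 PC=12 HALTED

Answer: -2 0 8 -1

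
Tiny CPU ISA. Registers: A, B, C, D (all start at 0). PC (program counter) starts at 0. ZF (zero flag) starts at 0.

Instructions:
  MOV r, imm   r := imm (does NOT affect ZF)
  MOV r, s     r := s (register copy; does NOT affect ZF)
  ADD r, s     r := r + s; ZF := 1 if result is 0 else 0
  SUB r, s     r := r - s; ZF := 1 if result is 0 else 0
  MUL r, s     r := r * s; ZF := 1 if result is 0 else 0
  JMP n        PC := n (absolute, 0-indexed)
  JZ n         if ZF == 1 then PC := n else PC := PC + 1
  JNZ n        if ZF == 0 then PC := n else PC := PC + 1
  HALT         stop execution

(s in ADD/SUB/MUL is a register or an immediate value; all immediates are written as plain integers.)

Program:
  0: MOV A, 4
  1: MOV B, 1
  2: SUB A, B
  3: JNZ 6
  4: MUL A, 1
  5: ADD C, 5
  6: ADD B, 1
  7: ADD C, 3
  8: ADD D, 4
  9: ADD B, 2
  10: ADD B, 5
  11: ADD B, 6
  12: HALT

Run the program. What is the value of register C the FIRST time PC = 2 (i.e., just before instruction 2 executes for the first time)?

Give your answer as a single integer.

Step 1: PC=0 exec 'MOV A, 4'. After: A=4 B=0 C=0 D=0 ZF=0 PC=1
Step 2: PC=1 exec 'MOV B, 1'. After: A=4 B=1 C=0 D=0 ZF=0 PC=2
First time PC=2: C=0

0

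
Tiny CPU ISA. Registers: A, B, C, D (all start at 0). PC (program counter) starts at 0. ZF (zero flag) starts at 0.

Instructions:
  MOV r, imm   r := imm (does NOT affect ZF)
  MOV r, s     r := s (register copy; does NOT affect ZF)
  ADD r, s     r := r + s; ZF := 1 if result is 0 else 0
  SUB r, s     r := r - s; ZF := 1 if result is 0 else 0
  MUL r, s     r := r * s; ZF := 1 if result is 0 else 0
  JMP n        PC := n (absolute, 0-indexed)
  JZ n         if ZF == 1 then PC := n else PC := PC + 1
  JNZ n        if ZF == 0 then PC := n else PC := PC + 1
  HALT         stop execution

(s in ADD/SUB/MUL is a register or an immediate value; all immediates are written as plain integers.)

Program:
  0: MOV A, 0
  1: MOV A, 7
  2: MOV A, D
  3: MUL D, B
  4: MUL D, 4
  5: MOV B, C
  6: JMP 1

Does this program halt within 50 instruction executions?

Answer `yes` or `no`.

Answer: no

Derivation:
Step 1: PC=0 exec 'MOV A, 0'. After: A=0 B=0 C=0 D=0 ZF=0 PC=1
Step 2: PC=1 exec 'MOV A, 7'. After: A=7 B=0 C=0 D=0 ZF=0 PC=2
Step 3: PC=2 exec 'MOV A, D'. After: A=0 B=0 C=0 D=0 ZF=0 PC=3
Step 4: PC=3 exec 'MUL D, B'. After: A=0 B=0 C=0 D=0 ZF=1 PC=4
Step 5: PC=4 exec 'MUL D, 4'. After: A=0 B=0 C=0 D=0 ZF=1 PC=5
Step 6: PC=5 exec 'MOV B, C'. After: A=0 B=0 C=0 D=0 ZF=1 PC=6
Step 7: PC=6 exec 'JMP 1'. After: A=0 B=0 C=0 D=0 ZF=1 PC=1
Step 8: PC=1 exec 'MOV A, 7'. After: A=7 B=0 C=0 D=0 ZF=1 PC=2
Step 9: PC=2 exec 'MOV A, D'. After: A=0 B=0 C=0 D=0 ZF=1 PC=3
Step 10: PC=3 exec 'MUL D, B'. After: A=0 B=0 C=0 D=0 ZF=1 PC=4
State after step 10 equals state after step 4: the program is in a cycle of length 6 and will never halt.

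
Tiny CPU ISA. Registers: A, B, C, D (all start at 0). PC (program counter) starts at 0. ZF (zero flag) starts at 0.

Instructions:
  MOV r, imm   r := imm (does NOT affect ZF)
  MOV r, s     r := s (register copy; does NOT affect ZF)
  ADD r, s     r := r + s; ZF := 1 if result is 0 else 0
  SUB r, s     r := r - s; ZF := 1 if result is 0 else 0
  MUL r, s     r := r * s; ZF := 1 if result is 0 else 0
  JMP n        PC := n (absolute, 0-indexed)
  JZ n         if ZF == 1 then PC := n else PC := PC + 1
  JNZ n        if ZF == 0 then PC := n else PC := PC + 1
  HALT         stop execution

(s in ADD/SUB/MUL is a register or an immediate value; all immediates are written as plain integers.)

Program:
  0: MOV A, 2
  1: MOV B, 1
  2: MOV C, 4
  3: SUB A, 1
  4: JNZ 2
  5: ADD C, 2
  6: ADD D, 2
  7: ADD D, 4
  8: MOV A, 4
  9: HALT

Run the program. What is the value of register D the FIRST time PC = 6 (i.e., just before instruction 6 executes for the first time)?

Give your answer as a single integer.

Step 1: PC=0 exec 'MOV A, 2'. After: A=2 B=0 C=0 D=0 ZF=0 PC=1
Step 2: PC=1 exec 'MOV B, 1'. After: A=2 B=1 C=0 D=0 ZF=0 PC=2
Step 3: PC=2 exec 'MOV C, 4'. After: A=2 B=1 C=4 D=0 ZF=0 PC=3
Step 4: PC=3 exec 'SUB A, 1'. After: A=1 B=1 C=4 D=0 ZF=0 PC=4
Step 5: PC=4 exec 'JNZ 2'. After: A=1 B=1 C=4 D=0 ZF=0 PC=2
Step 6: PC=2 exec 'MOV C, 4'. After: A=1 B=1 C=4 D=0 ZF=0 PC=3
Step 7: PC=3 exec 'SUB A, 1'. After: A=0 B=1 C=4 D=0 ZF=1 PC=4
Step 8: PC=4 exec 'JNZ 2'. After: A=0 B=1 C=4 D=0 ZF=1 PC=5
Step 9: PC=5 exec 'ADD C, 2'. After: A=0 B=1 C=6 D=0 ZF=0 PC=6
First time PC=6: D=0

0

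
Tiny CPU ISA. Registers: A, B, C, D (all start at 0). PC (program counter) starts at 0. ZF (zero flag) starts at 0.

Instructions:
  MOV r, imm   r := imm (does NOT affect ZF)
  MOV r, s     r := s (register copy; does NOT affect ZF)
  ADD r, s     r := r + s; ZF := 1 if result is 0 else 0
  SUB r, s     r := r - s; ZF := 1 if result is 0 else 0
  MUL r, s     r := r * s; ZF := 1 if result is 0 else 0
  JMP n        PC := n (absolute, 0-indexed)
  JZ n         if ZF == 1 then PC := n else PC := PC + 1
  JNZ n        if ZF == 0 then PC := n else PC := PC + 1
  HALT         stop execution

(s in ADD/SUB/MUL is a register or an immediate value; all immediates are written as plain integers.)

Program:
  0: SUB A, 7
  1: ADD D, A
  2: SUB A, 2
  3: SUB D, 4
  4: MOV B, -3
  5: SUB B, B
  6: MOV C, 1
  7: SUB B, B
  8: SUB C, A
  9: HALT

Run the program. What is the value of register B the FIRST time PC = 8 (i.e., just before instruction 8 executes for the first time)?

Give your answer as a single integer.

Step 1: PC=0 exec 'SUB A, 7'. After: A=-7 B=0 C=0 D=0 ZF=0 PC=1
Step 2: PC=1 exec 'ADD D, A'. After: A=-7 B=0 C=0 D=-7 ZF=0 PC=2
Step 3: PC=2 exec 'SUB A, 2'. After: A=-9 B=0 C=0 D=-7 ZF=0 PC=3
Step 4: PC=3 exec 'SUB D, 4'. After: A=-9 B=0 C=0 D=-11 ZF=0 PC=4
Step 5: PC=4 exec 'MOV B, -3'. After: A=-9 B=-3 C=0 D=-11 ZF=0 PC=5
Step 6: PC=5 exec 'SUB B, B'. After: A=-9 B=0 C=0 D=-11 ZF=1 PC=6
Step 7: PC=6 exec 'MOV C, 1'. After: A=-9 B=0 C=1 D=-11 ZF=1 PC=7
Step 8: PC=7 exec 'SUB B, B'. After: A=-9 B=0 C=1 D=-11 ZF=1 PC=8
First time PC=8: B=0

0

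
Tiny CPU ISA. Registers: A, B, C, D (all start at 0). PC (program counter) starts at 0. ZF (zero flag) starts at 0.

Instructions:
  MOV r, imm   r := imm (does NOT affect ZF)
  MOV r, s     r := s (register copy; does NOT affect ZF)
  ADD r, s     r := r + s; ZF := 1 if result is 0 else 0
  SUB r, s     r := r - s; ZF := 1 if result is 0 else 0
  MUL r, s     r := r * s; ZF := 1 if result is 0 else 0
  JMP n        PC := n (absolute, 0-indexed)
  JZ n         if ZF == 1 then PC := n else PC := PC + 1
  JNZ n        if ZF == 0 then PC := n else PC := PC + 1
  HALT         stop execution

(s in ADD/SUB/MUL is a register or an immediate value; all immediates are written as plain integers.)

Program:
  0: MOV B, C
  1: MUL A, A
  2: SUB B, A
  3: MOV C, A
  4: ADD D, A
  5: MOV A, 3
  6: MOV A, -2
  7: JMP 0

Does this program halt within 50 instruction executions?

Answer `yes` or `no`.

Answer: no

Derivation:
Step 1: PC=0 exec 'MOV B, C'. After: A=0 B=0 C=0 D=0 ZF=0 PC=1
Step 2: PC=1 exec 'MUL A, A'. After: A=0 B=0 C=0 D=0 ZF=1 PC=2
Step 3: PC=2 exec 'SUB B, A'. After: A=0 B=0 C=0 D=0 ZF=1 PC=3
Step 4: PC=3 exec 'MOV C, A'. After: A=0 B=0 C=0 D=0 ZF=1 PC=4
Step 5: PC=4 exec 'ADD D, A'. After: A=0 B=0 C=0 D=0 ZF=1 PC=5
Step 6: PC=5 exec 'MOV A, 3'. After: A=3 B=0 C=0 D=0 ZF=1 PC=6
Step 7: PC=6 exec 'MOV A, -2'. After: A=-2 B=0 C=0 D=0 ZF=1 PC=7
Step 8: PC=7 exec 'JMP 0'. After: A=-2 B=0 C=0 D=0 ZF=1 PC=0
Step 9: PC=0 exec 'MOV B, C'. After: A=-2 B=0 C=0 D=0 ZF=1 PC=1
Step 10: PC=1 exec 'MUL A, A'. After: A=4 B=0 C=0 D=0 ZF=0 PC=2
Step 11: PC=2 exec 'SUB B, A'. After: A=4 B=-4 C=0 D=0 ZF=0 PC=3
Step 12: PC=3 exec 'MOV C, A'. After: A=4 B=-4 C=4 D=0 ZF=0 PC=4
Step 13: PC=4 exec 'ADD D, A'. After: A=4 B=-4 C=4 D=4 ZF=0 PC=5
Step 14: PC=5 exec 'MOV A, 3'. After: A=3 B=-4 C=4 D=4 ZF=0 PC=6
Step 15: PC=6 exec 'MOV A, -2'. After: A=-2 B=-4 C=4 D=4 ZF=0 PC=7
After 50 steps: not halted. PC revisits the same instructions with no path to HALT; will never halt.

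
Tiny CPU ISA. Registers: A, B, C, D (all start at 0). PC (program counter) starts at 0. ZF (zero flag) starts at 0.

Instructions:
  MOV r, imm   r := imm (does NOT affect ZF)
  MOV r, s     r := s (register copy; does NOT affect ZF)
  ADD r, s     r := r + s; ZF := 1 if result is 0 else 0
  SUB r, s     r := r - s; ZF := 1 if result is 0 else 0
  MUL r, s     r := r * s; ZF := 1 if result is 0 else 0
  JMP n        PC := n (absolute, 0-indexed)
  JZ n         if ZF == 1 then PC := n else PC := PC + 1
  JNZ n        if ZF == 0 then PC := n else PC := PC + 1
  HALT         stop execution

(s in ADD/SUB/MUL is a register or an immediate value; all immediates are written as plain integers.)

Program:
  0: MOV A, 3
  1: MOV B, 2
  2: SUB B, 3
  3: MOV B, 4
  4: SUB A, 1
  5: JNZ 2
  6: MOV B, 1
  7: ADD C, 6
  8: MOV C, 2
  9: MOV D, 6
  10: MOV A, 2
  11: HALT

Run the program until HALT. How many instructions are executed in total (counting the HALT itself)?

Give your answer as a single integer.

Step 1: PC=0 exec 'MOV A, 3'. After: A=3 B=0 C=0 D=0 ZF=0 PC=1
Step 2: PC=1 exec 'MOV B, 2'. After: A=3 B=2 C=0 D=0 ZF=0 PC=2
Step 3: PC=2 exec 'SUB B, 3'. After: A=3 B=-1 C=0 D=0 ZF=0 PC=3
Step 4: PC=3 exec 'MOV B, 4'. After: A=3 B=4 C=0 D=0 ZF=0 PC=4
Step 5: PC=4 exec 'SUB A, 1'. After: A=2 B=4 C=0 D=0 ZF=0 PC=5
Step 6: PC=5 exec 'JNZ 2'. After: A=2 B=4 C=0 D=0 ZF=0 PC=2
Step 7: PC=2 exec 'SUB B, 3'. After: A=2 B=1 C=0 D=0 ZF=0 PC=3
Step 8: PC=3 exec 'MOV B, 4'. After: A=2 B=4 C=0 D=0 ZF=0 PC=4
Step 9: PC=4 exec 'SUB A, 1'. After: A=1 B=4 C=0 D=0 ZF=0 PC=5
Step 10: PC=5 exec 'JNZ 2'. After: A=1 B=4 C=0 D=0 ZF=0 PC=2
Step 11: PC=2 exec 'SUB B, 3'. After: A=1 B=1 C=0 D=0 ZF=0 PC=3
Step 12: PC=3 exec 'MOV B, 4'. After: A=1 B=4 C=0 D=0 ZF=0 PC=4
Step 13: PC=4 exec 'SUB A, 1'. After: A=0 B=4 C=0 D=0 ZF=1 PC=5
Step 14: PC=5 exec 'JNZ 2'. After: A=0 B=4 C=0 D=0 ZF=1 PC=6
Step 15: PC=6 exec 'MOV B, 1'. After: A=0 B=1 C=0 D=0 ZF=1 PC=7
Step 16: PC=7 exec 'ADD C, 6'. After: A=0 B=1 C=6 D=0 ZF=0 PC=8
Step 17: PC=8 exec 'MOV C, 2'. After: A=0 B=1 C=2 D=0 ZF=0 PC=9
Step 18: PC=9 exec 'MOV D, 6'. After: A=0 B=1 C=2 D=6 ZF=0 PC=10
Step 19: PC=10 exec 'MOV A, 2'. After: A=2 B=1 C=2 D=6 ZF=0 PC=11
Step 20: PC=11 exec 'HALT'. After: A=2 B=1 C=2 D=6 ZF=0 PC=11 HALTED
Total instructions executed: 20

Answer: 20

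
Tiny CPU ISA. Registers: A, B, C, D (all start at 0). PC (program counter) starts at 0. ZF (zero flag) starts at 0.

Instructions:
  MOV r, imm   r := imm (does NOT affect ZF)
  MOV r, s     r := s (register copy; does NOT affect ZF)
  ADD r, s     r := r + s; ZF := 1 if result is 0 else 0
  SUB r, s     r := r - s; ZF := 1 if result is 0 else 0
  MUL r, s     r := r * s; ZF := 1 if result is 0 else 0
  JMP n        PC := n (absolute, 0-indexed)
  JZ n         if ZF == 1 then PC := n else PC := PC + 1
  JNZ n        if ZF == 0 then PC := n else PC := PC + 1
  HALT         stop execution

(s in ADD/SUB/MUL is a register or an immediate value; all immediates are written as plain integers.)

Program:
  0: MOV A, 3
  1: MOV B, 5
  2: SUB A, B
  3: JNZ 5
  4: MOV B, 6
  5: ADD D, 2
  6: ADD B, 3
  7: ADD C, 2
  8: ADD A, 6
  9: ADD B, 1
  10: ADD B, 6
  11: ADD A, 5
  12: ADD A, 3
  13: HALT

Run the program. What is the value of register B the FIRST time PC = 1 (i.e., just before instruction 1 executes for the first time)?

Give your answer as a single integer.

Step 1: PC=0 exec 'MOV A, 3'. After: A=3 B=0 C=0 D=0 ZF=0 PC=1
First time PC=1: B=0

0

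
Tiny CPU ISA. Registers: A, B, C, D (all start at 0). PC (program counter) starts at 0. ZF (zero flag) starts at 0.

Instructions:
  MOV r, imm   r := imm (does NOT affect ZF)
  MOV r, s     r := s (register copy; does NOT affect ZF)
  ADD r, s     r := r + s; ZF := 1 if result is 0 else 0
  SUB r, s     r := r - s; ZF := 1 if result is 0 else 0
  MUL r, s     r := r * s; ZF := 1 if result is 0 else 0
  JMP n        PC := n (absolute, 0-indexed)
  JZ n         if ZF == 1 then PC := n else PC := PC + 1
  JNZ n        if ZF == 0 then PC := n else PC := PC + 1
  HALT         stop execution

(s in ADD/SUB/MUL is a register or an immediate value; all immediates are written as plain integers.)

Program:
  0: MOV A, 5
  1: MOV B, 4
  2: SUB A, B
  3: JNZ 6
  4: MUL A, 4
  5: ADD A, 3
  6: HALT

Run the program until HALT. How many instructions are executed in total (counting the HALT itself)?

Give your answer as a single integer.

Step 1: PC=0 exec 'MOV A, 5'. After: A=5 B=0 C=0 D=0 ZF=0 PC=1
Step 2: PC=1 exec 'MOV B, 4'. After: A=5 B=4 C=0 D=0 ZF=0 PC=2
Step 3: PC=2 exec 'SUB A, B'. After: A=1 B=4 C=0 D=0 ZF=0 PC=3
Step 4: PC=3 exec 'JNZ 6'. After: A=1 B=4 C=0 D=0 ZF=0 PC=6
Step 5: PC=6 exec 'HALT'. After: A=1 B=4 C=0 D=0 ZF=0 PC=6 HALTED
Total instructions executed: 5

Answer: 5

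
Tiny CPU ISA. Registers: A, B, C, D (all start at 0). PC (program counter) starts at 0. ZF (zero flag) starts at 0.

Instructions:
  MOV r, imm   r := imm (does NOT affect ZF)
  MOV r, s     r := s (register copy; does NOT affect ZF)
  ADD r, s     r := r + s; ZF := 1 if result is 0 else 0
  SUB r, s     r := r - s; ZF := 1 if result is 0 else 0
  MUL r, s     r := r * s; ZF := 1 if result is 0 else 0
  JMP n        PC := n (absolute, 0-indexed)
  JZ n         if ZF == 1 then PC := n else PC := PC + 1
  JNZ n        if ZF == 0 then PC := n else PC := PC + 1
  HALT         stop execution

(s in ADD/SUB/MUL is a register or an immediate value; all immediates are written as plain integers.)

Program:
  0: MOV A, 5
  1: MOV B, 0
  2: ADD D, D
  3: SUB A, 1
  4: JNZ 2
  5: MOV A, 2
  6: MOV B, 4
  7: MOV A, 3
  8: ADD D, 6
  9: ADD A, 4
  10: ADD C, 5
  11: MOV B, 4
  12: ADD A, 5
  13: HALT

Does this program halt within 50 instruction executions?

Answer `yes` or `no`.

Step 1: PC=0 exec 'MOV A, 5'. After: A=5 B=0 C=0 D=0 ZF=0 PC=1
Step 2: PC=1 exec 'MOV B, 0'. After: A=5 B=0 C=0 D=0 ZF=0 PC=2
Step 3: PC=2 exec 'ADD D, D'. After: A=5 B=0 C=0 D=0 ZF=1 PC=3
Step 4: PC=3 exec 'SUB A, 1'. After: A=4 B=0 C=0 D=0 ZF=0 PC=4
Step 5: PC=4 exec 'JNZ 2'. After: A=4 B=0 C=0 D=0 ZF=0 PC=2
Step 6: PC=2 exec 'ADD D, D'. After: A=4 B=0 C=0 D=0 ZF=1 PC=3
Step 7: PC=3 exec 'SUB A, 1'. After: A=3 B=0 C=0 D=0 ZF=0 PC=4
Step 8: PC=4 exec 'JNZ 2'. After: A=3 B=0 C=0 D=0 ZF=0 PC=2
Step 9: PC=2 exec 'ADD D, D'. After: A=3 B=0 C=0 D=0 ZF=1 PC=3
Step 10: PC=3 exec 'SUB A, 1'. After: A=2 B=0 C=0 D=0 ZF=0 PC=4
Step 11: PC=4 exec 'JNZ 2'. After: A=2 B=0 C=0 D=0 ZF=0 PC=2
Step 12: PC=2 exec 'ADD D, D'. After: A=2 B=0 C=0 D=0 ZF=1 PC=3
Step 13: PC=3 exec 'SUB A, 1'. After: A=1 B=0 C=0 D=0 ZF=0 PC=4
Step 14: PC=4 exec 'JNZ 2'. After: A=1 B=0 C=0 D=0 ZF=0 PC=2
Step 15: PC=2 exec 'ADD D, D'. After: A=1 B=0 C=0 D=0 ZF=1 PC=3
Step 16: PC=3 exec 'SUB A, 1'. After: A=0 B=0 C=0 D=0 ZF=1 PC=4
Step 17: PC=4 exec 'JNZ 2'. After: A=0 B=0 C=0 D=0 ZF=1 PC=5
Step 18: PC=5 exec 'MOV A, 2'. After: A=2 B=0 C=0 D=0 ZF=1 PC=6
Step 19: PC=6 exec 'MOV B, 4'. After: A=2 B=4 C=0 D=0 ZF=1 PC=7
Step 20: PC=7 exec 'MOV A, 3'. After: A=3 B=4 C=0 D=0 ZF=1 PC=8
Step 21: PC=8 exec 'ADD D, 6'. After: A=3 B=4 C=0 D=6 ZF=0 PC=9
Step 22: PC=9 exec 'ADD A, 4'. After: A=7 B=4 C=0 D=6 ZF=0 PC=10
Step 23: PC=10 exec 'ADD C, 5'. After: A=7 B=4 C=5 D=6 ZF=0 PC=11
Step 24: PC=11 exec 'MOV B, 4'. After: A=7 B=4 C=5 D=6 ZF=0 PC=12
Step 25: PC=12 exec 'ADD A, 5'. After: A=12 B=4 C=5 D=6 ZF=0 PC=13
Step 26: PC=13 exec 'HALT'. After: A=12 B=4 C=5 D=6 ZF=0 PC=13 HALTED

Answer: yes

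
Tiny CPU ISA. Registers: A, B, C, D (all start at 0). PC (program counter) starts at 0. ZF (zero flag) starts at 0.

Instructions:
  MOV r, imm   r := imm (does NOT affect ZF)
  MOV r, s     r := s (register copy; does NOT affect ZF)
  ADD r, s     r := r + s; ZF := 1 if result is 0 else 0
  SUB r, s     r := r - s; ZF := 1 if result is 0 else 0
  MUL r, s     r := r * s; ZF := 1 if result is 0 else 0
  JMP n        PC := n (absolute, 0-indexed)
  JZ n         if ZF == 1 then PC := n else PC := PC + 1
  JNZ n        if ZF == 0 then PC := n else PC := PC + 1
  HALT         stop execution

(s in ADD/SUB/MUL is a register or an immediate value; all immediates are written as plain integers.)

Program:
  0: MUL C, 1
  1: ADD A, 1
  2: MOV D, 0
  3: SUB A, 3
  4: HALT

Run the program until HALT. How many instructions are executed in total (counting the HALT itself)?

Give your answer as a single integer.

Step 1: PC=0 exec 'MUL C, 1'. After: A=0 B=0 C=0 D=0 ZF=1 PC=1
Step 2: PC=1 exec 'ADD A, 1'. After: A=1 B=0 C=0 D=0 ZF=0 PC=2
Step 3: PC=2 exec 'MOV D, 0'. After: A=1 B=0 C=0 D=0 ZF=0 PC=3
Step 4: PC=3 exec 'SUB A, 3'. After: A=-2 B=0 C=0 D=0 ZF=0 PC=4
Step 5: PC=4 exec 'HALT'. After: A=-2 B=0 C=0 D=0 ZF=0 PC=4 HALTED
Total instructions executed: 5

Answer: 5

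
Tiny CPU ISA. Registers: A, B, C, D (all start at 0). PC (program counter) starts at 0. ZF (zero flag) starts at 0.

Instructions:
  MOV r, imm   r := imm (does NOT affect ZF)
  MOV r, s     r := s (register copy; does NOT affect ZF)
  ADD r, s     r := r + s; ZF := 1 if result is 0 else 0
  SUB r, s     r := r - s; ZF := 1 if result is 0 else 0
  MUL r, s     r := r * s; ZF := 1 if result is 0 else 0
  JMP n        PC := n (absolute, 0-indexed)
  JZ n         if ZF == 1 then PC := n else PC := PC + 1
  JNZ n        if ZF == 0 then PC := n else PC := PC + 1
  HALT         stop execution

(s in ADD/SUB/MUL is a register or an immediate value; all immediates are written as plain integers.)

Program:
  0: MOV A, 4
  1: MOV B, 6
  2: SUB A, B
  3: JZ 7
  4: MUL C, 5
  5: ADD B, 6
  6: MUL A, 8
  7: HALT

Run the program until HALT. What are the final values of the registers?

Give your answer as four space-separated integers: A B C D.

Answer: -16 12 0 0

Derivation:
Step 1: PC=0 exec 'MOV A, 4'. After: A=4 B=0 C=0 D=0 ZF=0 PC=1
Step 2: PC=1 exec 'MOV B, 6'. After: A=4 B=6 C=0 D=0 ZF=0 PC=2
Step 3: PC=2 exec 'SUB A, B'. After: A=-2 B=6 C=0 D=0 ZF=0 PC=3
Step 4: PC=3 exec 'JZ 7'. After: A=-2 B=6 C=0 D=0 ZF=0 PC=4
Step 5: PC=4 exec 'MUL C, 5'. After: A=-2 B=6 C=0 D=0 ZF=1 PC=5
Step 6: PC=5 exec 'ADD B, 6'. After: A=-2 B=12 C=0 D=0 ZF=0 PC=6
Step 7: PC=6 exec 'MUL A, 8'. After: A=-16 B=12 C=0 D=0 ZF=0 PC=7
Step 8: PC=7 exec 'HALT'. After: A=-16 B=12 C=0 D=0 ZF=0 PC=7 HALTED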